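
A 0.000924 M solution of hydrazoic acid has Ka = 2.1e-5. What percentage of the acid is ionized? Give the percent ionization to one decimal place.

HN3 ⇌ N3- + H+; let x = [H+] at equilibrium.
Ka = x²/(C₀ − x); solving the quadratic gives x = 1.29 × 10^-4 M.
% ionization = x/C₀ × 100% = 1.29 × 10^-4/0.000924 × 100% = 14.0%

14.0%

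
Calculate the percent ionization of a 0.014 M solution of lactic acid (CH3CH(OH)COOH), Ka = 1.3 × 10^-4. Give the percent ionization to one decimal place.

9.2%

CH3CH(OH)COOH ⇌ CH3CH(OH)COO- + H+; let x = [H+] at equilibrium.
Ka = x²/(C₀ − x); solving the quadratic gives x = 1.29 × 10^-3 M.
Fraction ionized = 1.29 × 10^-3 / 0.014 = 0.0921 → 9.2%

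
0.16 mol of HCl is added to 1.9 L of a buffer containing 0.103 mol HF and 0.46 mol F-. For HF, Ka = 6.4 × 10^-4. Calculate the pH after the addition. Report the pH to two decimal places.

Added H+ converts F- to HF: HF → 0.263 mol, F- → 0.3 mol.
pKa = −log(6.4 × 10^-4) = 3.194
pH = pKa + log([A⁻]/[HA]) = 3.194 + log(0.3/0.263) = 3.194 +0.057

pH = 3.25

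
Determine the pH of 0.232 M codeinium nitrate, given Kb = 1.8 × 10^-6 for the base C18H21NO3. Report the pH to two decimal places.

pH = 4.44

C18H22NO3+ is the conjugate acid of the weak base C18H21NO3.
Ka = Kw/Kb = 1.0×10^-14 / 1.8 × 10^-6 = 5.56 × 10^-9
Let x = [H+] at equilibrium. Ka = x²/(0.232 − x).
Since Ka ≪ C₀, x ≈ √(Ka·C₀) = 3.59 × 10^-5 M.
(x/C₀ = 0.015% < 5%, so the approximation holds.)
pH = −log(3.59 × 10^-5) = 4.44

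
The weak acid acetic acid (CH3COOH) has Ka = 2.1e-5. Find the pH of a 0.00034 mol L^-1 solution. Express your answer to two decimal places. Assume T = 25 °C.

CH3COOH ⇌ CH3COO- + H+
From the ICE table, Ka = [H+]²/(0.00034 − [H+]) = 2.1 × 10^-5.
Here C₀/Ka ≈ 16.2, so the small-[H+] approximation fails. Use the quadratic:
[H+] = [−2.1e-05 + √(2.1e-05² + 2.86e-08)]/2 = 7.46 × 10^-5 M
pH = −log(7.46 × 10^-5) = 4.13

pH = 4.13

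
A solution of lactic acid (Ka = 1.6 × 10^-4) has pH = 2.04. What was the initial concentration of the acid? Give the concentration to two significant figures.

[H+] = 10^(-2.04) = 9.12 × 10^-3 M = x
Ka = x²/(C₀ − x) ⇒ C₀ = x + x²/Ka
C₀ = 9.12 × 10^-3 + (9.12 × 10^-3)²/(1.6 × 10^-4) = 5.29 × 10^-1 M

C₀ = 5.3 × 10^-1 M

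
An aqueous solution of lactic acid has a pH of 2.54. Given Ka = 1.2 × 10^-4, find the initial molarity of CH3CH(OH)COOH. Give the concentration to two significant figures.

C₀ = 7.2 × 10^-2 M

[H+] = 10^(-2.54) = 2.88 × 10^-3 M = x
Ka = x²/(C₀ − x) ⇒ C₀ = x + x²/Ka
C₀ = 2.88 × 10^-3 + (2.88 × 10^-3)²/(1.2 × 10^-4) = 7.20 × 10^-2 M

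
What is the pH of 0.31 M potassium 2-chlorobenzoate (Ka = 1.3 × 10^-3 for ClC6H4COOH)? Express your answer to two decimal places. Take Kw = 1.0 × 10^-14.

pH = 8.19

ClC6H4COO- is the conjugate base of the weak acid ClC6H4COOH.
Kb = Kw/Ka = 1.0×10^-14 / 1.3 × 10^-3 = 7.69 × 10^-12
From the ICE table, Kb = [OH-]²/(0.31 − [OH-]) = 7.69 × 10^-12.
Neglecting [OH-] in the denominator: [OH-] = √(7.69 × 10^-12 × 0.31) = 1.54 × 10^-6 M
Check: 0.0005% ionized — well under 5%, approximation valid.
pOH = −log(1.54 × 10^-6) = 5.81; pH = 14.00 − 5.81 = 8.19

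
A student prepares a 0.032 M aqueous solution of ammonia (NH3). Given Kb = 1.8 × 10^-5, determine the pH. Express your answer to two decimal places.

pH = 10.88

NH3 + H2O ⇌ NH4+ + OH-
Kb = [OH-]²/(0.032 − [OH-]) = 1.8 × 10^-5
Assume [OH-] ≪ 0.032: [OH-] ≈ √(1.8 × 10^-5 × 0.032) = 7.59 × 10^-4 M
pOH = 3.12, so pH = 14.00 − pOH = 10.88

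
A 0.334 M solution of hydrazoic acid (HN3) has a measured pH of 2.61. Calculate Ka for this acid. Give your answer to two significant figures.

[H+] = 10^(-2.61) = 2.45 × 10^-3 M
At equilibrium [HA] = 0.334 − 2.45 × 10^-3 = 3.32 × 10^-1 M
Ka = [H+][A-]/[HA] = (2.45 × 10^-3)² / 3.32 × 10^-1 = 1.8 × 10^-5

Ka = 1.8 × 10^-5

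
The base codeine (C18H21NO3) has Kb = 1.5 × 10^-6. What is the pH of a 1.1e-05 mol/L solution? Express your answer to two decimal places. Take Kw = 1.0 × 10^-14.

pH = 8.53

C18H21NO3 + H2O ⇌ C18H22NO3+ + OH-
Let x = [OH-] at equilibrium. Kb = x²/(1.1e-05 − x).
x is not negligible relative to C₀; solve x² + 1.5e-06·x − 1.65e-11 = 0.
x = (−Kb + √(Kb² + 4·Kb·C₀))/2 = 3.38 × 10^-6 M
pOH = −log(3.38 × 10^-6) = 5.47; pH = 14.00 − 5.47 = 8.53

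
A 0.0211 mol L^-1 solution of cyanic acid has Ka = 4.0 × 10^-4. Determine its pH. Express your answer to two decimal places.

HOCN ⇌ OCN- + H+
Ka = [H+]²/(0.0211 − [H+]) = 4.0 × 10^-4
[H+] is not negligible relative to C₀; solve [H+]² + 0.0004·[H+] − 8.44e-06 = 0.
[H+] = [−0.0004 + √(0.0004² + 3.38e-05)]/2 = 2.71 × 10^-3 M
pH = −log(2.71 × 10^-3) = 2.57

pH = 2.57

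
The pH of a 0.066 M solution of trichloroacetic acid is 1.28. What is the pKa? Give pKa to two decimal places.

[H+] = 10^(-1.28) = 5.25 × 10^-2 M
At equilibrium [HA] = 0.066 − 5.25 × 10^-2 = 1.35 × 10^-2 M
Ka = [H+][A-]/[HA] = (5.25 × 10^-2)² / 1.35 × 10^-2 = 2.04 × 10^-1
pKa = -log(2.04 × 10^-1) = 0.69

pKa = 0.69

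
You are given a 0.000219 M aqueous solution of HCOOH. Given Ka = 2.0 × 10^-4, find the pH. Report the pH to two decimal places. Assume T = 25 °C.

HCOOH ⇌ HCOO- + H+
Ka = [H+]²/(0.000219 − [H+]) = 2.0 × 10^-4
Here C₀/Ka ≈ 1.09, so the small-[H+] approximation fails. Use the quadratic:
[H+] = [−0.0002 + √(0.0002² + 1.75e-07)]/2 = 1.32 × 10^-4 M
pH = −log[H+] = −log(1.32 × 10^-4) = 3.88

pH = 3.88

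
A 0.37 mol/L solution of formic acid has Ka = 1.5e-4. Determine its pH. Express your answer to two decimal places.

HCOOH ⇌ HCOO- + H+
Ka = [H+]²/(0.37 − [H+]) = 1.5 × 10^-4
Assume [H+] ≪ 0.37: [H+] ≈ √(1.5 × 10^-4 × 0.37) = 7.45 × 10^-3 M
([H+]/C₀ = 2% < 5%, so the approximation holds.)
pH = −log(7.45 × 10^-3) = 2.13

pH = 2.13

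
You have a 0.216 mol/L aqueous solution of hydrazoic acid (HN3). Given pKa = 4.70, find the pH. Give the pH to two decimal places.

HN3 ⇌ N3- + H+
Ka = 10^(−4.70) = 2.00 × 10^-5
From the ICE table, Ka = x²/(0.216 − x) = 2.00 × 10^-5.
Neglecting x in the denominator: x = √(2.00 × 10^-5 × 0.216) = 2.08 × 10^-3 M
pH = −log(2.08 × 10^-3) = 2.68

pH = 2.68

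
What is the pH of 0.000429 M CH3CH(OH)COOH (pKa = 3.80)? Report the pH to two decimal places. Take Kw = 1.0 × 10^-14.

CH3CH(OH)COOH ⇌ CH3CH(OH)COO- + H+
Ka = 10^(−3.80) = 1.58 × 10^-4
Ka = x²/(0.000429 − x) = 1.58 × 10^-4
x is not negligible relative to C₀; solve x² + 0.000158·x − 6.78e-08 = 0.
x = (−Ka + √(Ka² + 4·Ka·C₀))/2 = 1.93 × 10^-4 M
pH = −log[H+] = −log(1.93 × 10^-4) = 3.71

pH = 3.71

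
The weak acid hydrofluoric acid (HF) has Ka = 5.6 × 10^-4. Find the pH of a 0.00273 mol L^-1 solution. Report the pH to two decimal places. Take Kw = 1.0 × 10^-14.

HF ⇌ F- + H+
Ka = x²/(0.00273 − x) = 5.6 × 10^-4
Here C₀/Ka ≈ 4.88, so the small-x approximation fails. Use the quadratic:
x = [−0.00056 + √(0.00056² + 6.12e-06)]/2 = 9.88 × 10^-4 M
pH = −log(9.88 × 10^-4) = 3.01

pH = 3.01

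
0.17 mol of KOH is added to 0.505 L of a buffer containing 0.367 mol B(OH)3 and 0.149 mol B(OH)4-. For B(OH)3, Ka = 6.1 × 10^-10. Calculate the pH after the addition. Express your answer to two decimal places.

pH = 9.42

OH- converts B(OH)3 to B(OH)4-: B(OH)3 → 0.197 mol, B(OH)4- → 0.319 mol.
pKa = −log(6.1 × 10^-10) = 9.215
pH = pKa + log([A⁻]/[HA]) = 9.215 + log(0.319/0.197) = 9.215 +0.209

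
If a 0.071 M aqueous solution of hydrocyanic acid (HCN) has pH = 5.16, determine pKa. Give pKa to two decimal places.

[H+] = 10^(-5.16) = 6.92 × 10^-6 M
At equilibrium [HA] = 0.071 − 6.92 × 10^-6 = 7.10 × 10^-2 M
Ka = [H+][A-]/[HA] = (6.92 × 10^-6)² / 7.10 × 10^-2 = 6.74 × 10^-10
pKa = -log(6.74 × 10^-10) = 9.17

pKa = 9.17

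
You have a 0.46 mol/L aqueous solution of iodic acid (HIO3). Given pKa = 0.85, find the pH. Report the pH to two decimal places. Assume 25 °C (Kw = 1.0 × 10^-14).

pH = 0.71

HIO3 ⇌ IO3- + H+
Ka = 10^(−0.85) = 1.41 × 10^-1
Ka = [H+]²/(0.46 − [H+]) = 1.41 × 10^-1
[H+] is not negligible relative to C₀; solve [H+]² + 0.141·[H+] − 0.0649 = 0.
[H+] = (−Ka + √(Ka² + 4·Ka·C₀))/2 = 1.94 × 10^-1 M
pH = −log[H+] = −log(1.94 × 10^-1) = 0.71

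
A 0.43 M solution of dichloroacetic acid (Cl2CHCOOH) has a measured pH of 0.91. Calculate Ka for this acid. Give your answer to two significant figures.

Ka = 4.9 × 10^-2

[H+] = 10^(-0.91) = 1.23 × 10^-1 M
At equilibrium [HA] = 0.43 − 1.23 × 10^-1 = 3.07 × 10^-1 M
Ka = [H+][A-]/[HA] = (1.23 × 10^-1)² / 3.07 × 10^-1 = 4.9 × 10^-2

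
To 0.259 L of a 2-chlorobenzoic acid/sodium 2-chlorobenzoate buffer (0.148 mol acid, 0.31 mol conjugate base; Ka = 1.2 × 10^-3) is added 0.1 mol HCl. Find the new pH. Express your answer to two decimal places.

Added H+ converts ClC6H4COO- to ClC6H4COOH: ClC6H4COOH → 0.248 mol, ClC6H4COO- → 0.21 mol.
pKa = −log(1.2 × 10^-3) = 2.921
Henderson–Hasselbalch with mole ratio 0.21/0.248: pH = 2.921 + (-0.072)

pH = 2.85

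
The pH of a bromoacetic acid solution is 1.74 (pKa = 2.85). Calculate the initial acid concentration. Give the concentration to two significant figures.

[H+] = 10^(-1.74) = 1.82 × 10^-2 M = x
Ka = 10^(−2.85) = 1.41 × 10^-3
Ka = x²/(C₀ − x) ⇒ C₀ = x + x²/Ka
C₀ = 1.82 × 10^-2 + (1.82 × 10^-2)²/(1.41 × 10^-3) = 2.53 × 10^-1 M

C₀ = 2.5 × 10^-1 M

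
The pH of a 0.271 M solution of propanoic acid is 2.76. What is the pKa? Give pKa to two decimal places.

[H+] = 10^(-2.76) = 1.74 × 10^-3 M
At equilibrium [HA] = 0.271 − 1.74 × 10^-3 = 2.69 × 10^-1 M
Ka = [H+][A-]/[HA] = (1.74 × 10^-3)² / 2.69 × 10^-1 = 1.13 × 10^-5
pKa = -log(1.13 × 10^-5) = 4.95

pKa = 4.95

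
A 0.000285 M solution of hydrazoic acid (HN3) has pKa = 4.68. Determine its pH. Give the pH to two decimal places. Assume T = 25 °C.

HN3 ⇌ N3- + H+
Ka = 10^(−4.68) = 2.09 × 10^-5
From the ICE table, Ka = [H+]²/(0.000285 − [H+]) = 2.09 × 10^-5.
Here C₀/Ka ≈ 13.6, so the small-[H+] approximation fails. Use the quadratic:
[H+] = [−2.09e-05 + √(2.09e-05² + 2.38e-08)]/2 = 6.74 × 10^-5 M
pH = −log[H+] = −log(6.74 × 10^-5) = 4.17

pH = 4.17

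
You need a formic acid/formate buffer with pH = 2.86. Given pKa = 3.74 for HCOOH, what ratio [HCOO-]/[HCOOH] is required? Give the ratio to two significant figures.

pH = pKa + log(r) ⇒ log(r) = 2.86 − 3.74 = -0.88
r = [HCOO-]/[HCOOH] = 10^(-0.88) = 0.132

ratio = 0.13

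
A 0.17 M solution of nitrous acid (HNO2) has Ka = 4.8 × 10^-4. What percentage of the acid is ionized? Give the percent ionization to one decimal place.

5.2%

HNO2 ⇌ NO2- + H+; let x = [H+] at equilibrium.
Solve x² + 0.00048x − 8.16e-05 = 0 → x = 8.80 × 10^-3 M
% ionization = x/C₀ × 100% = 8.80 × 10^-3/0.17 × 100% = 5.2%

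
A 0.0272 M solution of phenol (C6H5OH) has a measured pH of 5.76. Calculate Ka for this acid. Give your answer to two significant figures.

[H+] = 10^(-5.76) = 1.74 × 10^-6 M
At equilibrium [HA] = 0.0272 − 1.74 × 10^-6 = 2.72 × 10^-2 M
Ka = [H+][A-]/[HA] = (1.74 × 10^-6)² / 2.72 × 10^-2 = 1.1 × 10^-10

Ka = 1.1 × 10^-10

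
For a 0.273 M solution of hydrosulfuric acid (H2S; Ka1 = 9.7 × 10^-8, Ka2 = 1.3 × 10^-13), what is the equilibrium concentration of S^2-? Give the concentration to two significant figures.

1.3 × 10^-13 M

First ionization gives [H+] ≈ [HS-] = 1.63 × 10^-4 M.
Second step: Ka2 = [H+][S^2-]/[HS-] ≈ [S^2-] (since [H+] ≈ [HS-]).
So [S^2-] ≈ Ka2.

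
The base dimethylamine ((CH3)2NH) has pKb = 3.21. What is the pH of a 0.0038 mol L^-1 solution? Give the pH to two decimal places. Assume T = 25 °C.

pH = 11.10

(CH3)2NH + H2O ⇌ (CH3)2NH2+ + OH-
Kb = 10^(−3.21) = 6.17 × 10^-4
Kb = x²/(0.0038 − x) = 6.17 × 10^-4
x is not negligible relative to C₀; solve x² + 0.000617·x − 2.34e-06 = 0.
x = [−0.000617 + √(0.000617² + 9.38e-06)]/2 = 1.25 × 10^-3 M
pOH = 2.90, so pH = 14.00 − pOH = 11.10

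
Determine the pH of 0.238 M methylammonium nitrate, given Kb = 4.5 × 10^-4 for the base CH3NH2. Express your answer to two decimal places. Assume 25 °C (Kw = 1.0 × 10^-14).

pH = 5.64

CH3NH3+ is the conjugate acid of the weak base CH3NH2.
Ka = Kw/Kb = 1.0×10^-14 / 4.5 × 10^-4 = 2.22 × 10^-11
From the ICE table, Ka = x²/(0.238 − x) = 2.22 × 10^-11.
Neglecting x in the denominator: x = √(2.22 × 10^-11 × 0.238) = 2.30 × 10^-6 M
pH = −log[H+] = −log(2.30 × 10^-6) = 5.64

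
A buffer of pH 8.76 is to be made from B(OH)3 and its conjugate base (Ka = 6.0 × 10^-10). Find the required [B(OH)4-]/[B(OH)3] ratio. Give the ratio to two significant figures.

ratio = 0.35

pKa = -log(6.0 × 10^-10) = 9.222
pH = pKa + log(r) ⇒ log(r) = 8.76 − 9.222 = -0.462
r = [B(OH)4-]/[B(OH)3] = 10^(-0.462) = 0.345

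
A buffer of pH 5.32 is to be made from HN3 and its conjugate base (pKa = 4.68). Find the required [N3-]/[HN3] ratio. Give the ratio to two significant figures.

ratio = 4.4

pH = pKa + log(r) ⇒ log(r) = 5.32 − 4.68 = +0.64
r = [N3-]/[HN3] = 10^(+0.64) = 4.37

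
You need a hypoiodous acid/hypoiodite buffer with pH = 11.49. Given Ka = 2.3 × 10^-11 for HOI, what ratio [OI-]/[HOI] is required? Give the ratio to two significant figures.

ratio = 7.1

pKa = -log(2.3 × 10^-11) = 10.638
pH = pKa + log(r) ⇒ log(r) = 11.49 − 10.638 = +0.852
r = [OI-]/[HOI] = 10^(+0.852) = 7.11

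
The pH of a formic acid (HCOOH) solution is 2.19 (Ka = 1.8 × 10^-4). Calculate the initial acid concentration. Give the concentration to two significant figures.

C₀ = 2.4 × 10^-1 M

[H+] = 10^(-2.19) = 6.46 × 10^-3 M = x
Ka = x²/(C₀ − x) ⇒ C₀ = x + x²/Ka
C₀ = 6.46 × 10^-3 + (6.46 × 10^-3)²/(1.8 × 10^-4) = 2.38 × 10^-1 M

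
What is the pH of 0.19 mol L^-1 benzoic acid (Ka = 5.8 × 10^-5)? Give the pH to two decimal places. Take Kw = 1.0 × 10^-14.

C6H5COOH ⇌ C6H5COO- + H+
Ka = [H+]²/(0.19 − [H+]) = 5.8 × 10^-5
Assume [H+] ≪ 0.19: [H+] ≈ √(5.8 × 10^-5 × 0.19) = 3.32 × 10^-3 M
pH = −log[H+] = −log(3.32 × 10^-3) = 2.48

pH = 2.48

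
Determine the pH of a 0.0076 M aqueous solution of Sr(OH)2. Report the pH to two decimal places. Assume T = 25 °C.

Sr(OH)2 is a strong base (each formula unit releases 2 OH-); [OH-] = 0.0152 M.
pOH = -log(0.0152) = 1.82
pH = 14.00 - 1.82 = 12.18

pH = 12.18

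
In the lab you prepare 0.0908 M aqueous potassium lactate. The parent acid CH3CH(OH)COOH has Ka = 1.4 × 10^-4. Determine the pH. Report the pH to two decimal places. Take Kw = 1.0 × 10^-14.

CH3CH(OH)COO- is the conjugate base of the weak acid CH3CH(OH)COOH.
Kb = Kw/Ka = 1.0×10^-14 / 1.4 × 10^-4 = 7.14 × 10^-11
Kb = x²/(0.0908 − x) = 7.14 × 10^-11
Since Kb ≪ C₀, x ≈ √(Kb·C₀) = 2.55 × 10^-6 M.
(x/C₀ = 0.0028% < 5%, so the approximation holds.)
pOH = 5.59, so pH = 14.00 − pOH = 8.41

pH = 8.41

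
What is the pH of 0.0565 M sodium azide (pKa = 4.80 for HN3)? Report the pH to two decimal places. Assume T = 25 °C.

pH = 8.78

N3- is the conjugate base of the weak acid HN3.
Ka = 10^(−4.80) = 1.58 × 10^-5
Kb = Kw/Ka = 1.0×10^-14 / 1.58 × 10^-5 = 6.33 × 10^-10
From the ICE table, Kb = x²/(0.0565 − x) = 6.33 × 10^-10.
Since Kb ≪ C₀, x ≈ √(Kb·C₀) = 5.98 × 10^-6 M.
Check: 0.011% ionized — well under 5%, approximation valid.
pOH = −log(5.98 × 10^-6) = 5.22; pH = 14.00 − 5.22 = 8.78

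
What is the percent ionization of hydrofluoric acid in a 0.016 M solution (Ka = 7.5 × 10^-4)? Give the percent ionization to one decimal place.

HF ⇌ F- + H+; let x = [H+] at equilibrium.
Ka = x²/(C₀ − x); solving the quadratic gives x = 3.11 × 10^-3 M.
Fraction ionized = 3.11 × 10^-3 / 0.016 = 0.1944 → 19.4%

19.4%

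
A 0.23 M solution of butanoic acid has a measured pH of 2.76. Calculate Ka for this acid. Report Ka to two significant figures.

Ka = 1.3 × 10^-5

[H+] = 10^(-2.76) = 1.74 × 10^-3 M
At equilibrium [HA] = 0.23 − 1.74 × 10^-3 = 2.28 × 10^-1 M
Ka = [H+][A-]/[HA] = (1.74 × 10^-3)² / 2.28 × 10^-1 = 1.3 × 10^-5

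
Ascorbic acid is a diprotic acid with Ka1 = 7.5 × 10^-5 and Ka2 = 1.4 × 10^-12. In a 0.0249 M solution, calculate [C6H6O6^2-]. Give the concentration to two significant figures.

First ionization gives [H+] ≈ [HC6H6O6-] = 1.33 × 10^-3 M.
Second step: Ka2 = [H+][C6H6O6^2-]/[HC6H6O6-] ≈ [C6H6O6^2-] (since [H+] ≈ [HC6H6O6-]).
So [C6H6O6^2-] ≈ Ka2.

1.4 × 10^-12 M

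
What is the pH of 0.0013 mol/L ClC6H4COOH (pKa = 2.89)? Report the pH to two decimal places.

ClC6H4COOH ⇌ ClC6H4COO- + H+
Ka = 10^(−2.89) = 1.29 × 10^-3
Ka = [H+]²/(0.0013 − [H+]) = 1.29 × 10^-3
The 5% rule fails; solving [H+]² + Ka·[H+] − Ka·C₀ = 0 exactly:
[H+] = (−Ka + √(Ka² + 4·Ka·C₀))/2 = 8.02 × 10^-4 M
pH = −log(8.02 × 10^-4) = 3.10

pH = 3.10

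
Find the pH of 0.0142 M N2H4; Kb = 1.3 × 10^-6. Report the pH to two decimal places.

N2H4 + H2O ⇌ N2H5+ + OH-
From the ICE table, Kb = x²/(0.0142 − x) = 1.3 × 10^-6.
Neglecting x in the denominator: x = √(1.3 × 10^-6 × 0.0142) = 1.36 × 10^-4 M
(x/C₀ = 0.96% < 5%, so the approximation holds.)
pOH = −log(1.36 × 10^-4) = 3.87; pH = 14.00 − 3.87 = 10.13

pH = 10.13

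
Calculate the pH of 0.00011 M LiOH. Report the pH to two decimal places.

LiOH is a strong base; [OH-] = 0.00011 M.
pOH = -log(0.00011) = 3.96
pH = 14.00 - 3.96 = 10.04

pH = 10.04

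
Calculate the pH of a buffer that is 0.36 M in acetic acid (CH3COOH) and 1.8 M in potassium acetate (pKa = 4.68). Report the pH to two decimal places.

Using pH = pKa + log([base]/[acid]) with [base]/[acid] = 1.8/0.36:
pH = 4.68 + (+0.699) = 5.38

pH = 5.38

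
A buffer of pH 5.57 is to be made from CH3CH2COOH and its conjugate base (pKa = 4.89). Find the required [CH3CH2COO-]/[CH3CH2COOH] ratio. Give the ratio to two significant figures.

pH = pKa + log(r) ⇒ log(r) = 5.57 − 4.89 = +0.68
r = [CH3CH2COO-]/[CH3CH2COOH] = 10^(+0.68) = 4.79

ratio = 4.8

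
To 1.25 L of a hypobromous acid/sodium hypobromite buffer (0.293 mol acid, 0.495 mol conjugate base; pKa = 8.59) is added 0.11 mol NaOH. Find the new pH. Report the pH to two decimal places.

pH = 9.11

After neutralization: n(HOBr) = 0.183 mol, n(OBr-) = 0.605 mol.
pH = pKa + log(n_OBr-/n_HOBr) = 8.59 + log(0.605/0.183) = 8.59 + (+0.519)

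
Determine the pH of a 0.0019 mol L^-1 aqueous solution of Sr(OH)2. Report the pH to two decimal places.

pH = 11.58

Sr(OH)2 is a strong base (each formula unit releases 2 OH-); [OH-] = 0.0038 M.
pOH = -log(0.0038) = 2.42
pH = 14.00 - 2.42 = 11.58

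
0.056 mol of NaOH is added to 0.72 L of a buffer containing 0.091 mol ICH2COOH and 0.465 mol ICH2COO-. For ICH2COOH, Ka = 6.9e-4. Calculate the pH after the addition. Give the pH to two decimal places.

pH = 4.33

After neutralization: n(ICH2COOH) = 0.035 mol, n(ICH2COO-) = 0.521 mol.
pKa = −log(6.9 × 10^-4) = 3.161
pH = pKa + log(n_ICH2COO-/n_ICH2COOH) = 3.161 + log(0.521/0.035) = 3.161 + (+1.173)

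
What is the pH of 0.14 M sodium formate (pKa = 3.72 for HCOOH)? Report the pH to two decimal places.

HCOO- is the conjugate base of the weak acid HCOOH.
Ka = 10^(−3.72) = 1.91 × 10^-4
Kb = Kw/Ka = 1.0×10^-14 / 1.91 × 10^-4 = 5.24 × 10^-11
Kb = [OH-]²/(0.14 − [OH-]) = 5.24 × 10^-11
Assume [OH-] ≪ 0.14: [OH-] ≈ √(5.24 × 10^-11 × 0.14) = 2.71 × 10^-6 M
pOH = −log(2.71 × 10^-6) = 5.57; pH = 14.00 − 5.57 = 8.43

pH = 8.43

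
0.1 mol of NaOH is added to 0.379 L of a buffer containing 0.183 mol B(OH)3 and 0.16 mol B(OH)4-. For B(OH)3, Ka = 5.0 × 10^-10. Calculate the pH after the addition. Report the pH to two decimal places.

pH = 9.80

After neutralization: n(B(OH)3) = 0.083 mol, n(B(OH)4-) = 0.26 mol.
pKa = −log(5.0 × 10^-10) = 9.301
pH = pKa + log([A⁻]/[HA]) = 9.301 + log(0.26/0.083) = 9.301 +0.496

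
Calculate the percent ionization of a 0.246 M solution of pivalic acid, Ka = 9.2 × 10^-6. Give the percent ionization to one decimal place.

(CH3)3CCOOH ⇌ (CH3)3CCOO- + H+; let x = [H+] at equilibrium.
x ≈ √(Ka·C₀) = √(9.2 × 10^-6 × 0.246) = 1.50 × 10^-3 M
Fraction ionized = 1.50 × 10^-3 / 0.246 = 0.0061 → 0.6%

0.6%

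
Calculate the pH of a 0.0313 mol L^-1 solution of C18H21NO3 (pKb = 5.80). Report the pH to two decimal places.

pH = 10.35

C18H21NO3 + H2O ⇌ C18H22NO3+ + OH-
Kb = 10^(−5.80) = 1.58 × 10^-6
Let x = [OH-] at equilibrium. Kb = x²/(0.0313 − x).
Neglecting x in the denominator: x = √(1.58 × 10^-6 × 0.0313) = 2.22 × 10^-4 M
(x/C₀ = 0.71% < 5%, so the approximation holds.)
pOH = 3.65, so pH = 14.00 − pOH = 10.35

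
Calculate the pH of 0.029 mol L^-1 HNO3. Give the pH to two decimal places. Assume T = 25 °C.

HNO3 is a strong acid and dissociates completely, so [H+] = 0.029 M.
pH = -log(0.029) = 1.54

pH = 1.54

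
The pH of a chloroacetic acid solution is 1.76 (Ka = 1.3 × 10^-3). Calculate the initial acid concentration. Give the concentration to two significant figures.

C₀ = 2.5 × 10^-1 M

[H+] = 10^(-1.76) = 1.74 × 10^-2 M = x
Ka = x²/(C₀ − x) ⇒ C₀ = x + x²/Ka
C₀ = 1.74 × 10^-2 + (1.74 × 10^-2)²/(1.3 × 10^-3) = 2.50 × 10^-1 M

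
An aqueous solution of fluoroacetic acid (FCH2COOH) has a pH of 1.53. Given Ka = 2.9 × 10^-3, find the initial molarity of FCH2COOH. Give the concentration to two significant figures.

C₀ = 3.3 × 10^-1 M

[H+] = 10^(-1.53) = 2.95 × 10^-2 M = x
Ka = x²/(C₀ − x) ⇒ C₀ = x + x²/Ka
C₀ = 2.95 × 10^-2 + (2.95 × 10^-2)²/(2.9 × 10^-3) = 3.30 × 10^-1 M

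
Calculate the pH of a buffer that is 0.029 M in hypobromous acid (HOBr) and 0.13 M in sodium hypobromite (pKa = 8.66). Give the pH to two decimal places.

Using pH = pKa + log([base]/[acid]) with [base]/[acid] = 0.13/0.029:
pH = 8.66 + (+0.652) = 9.31

pH = 9.31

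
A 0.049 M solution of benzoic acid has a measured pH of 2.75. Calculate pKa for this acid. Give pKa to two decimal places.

pKa = 4.17

[H+] = 10^(-2.75) = 1.78 × 10^-3 M
At equilibrium [HA] = 0.049 − 1.78 × 10^-3 = 4.72 × 10^-2 M
Ka = [H+][A-]/[HA] = (1.78 × 10^-3)² / 4.72 × 10^-2 = 6.71 × 10^-5
pKa = -log(6.71 × 10^-5) = 4.17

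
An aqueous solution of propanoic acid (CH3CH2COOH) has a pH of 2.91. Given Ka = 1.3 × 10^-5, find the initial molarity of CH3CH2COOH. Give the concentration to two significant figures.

C₀ = 1.2 × 10^-1 M

[H+] = 10^(-2.91) = 1.23 × 10^-3 M = x
Ka = x²/(C₀ − x) ⇒ C₀ = x + x²/Ka
C₀ = 1.23 × 10^-3 + (1.23 × 10^-3)²/(1.3 × 10^-5) = 1.18 × 10^-1 M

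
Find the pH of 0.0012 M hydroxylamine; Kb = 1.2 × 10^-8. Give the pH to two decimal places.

NH2OH + H2O ⇌ NH3OH+ + OH-
Kb = [OH-]²/(0.0012 − [OH-]) = 1.2 × 10^-8
Since Kb ≪ C₀, [OH-] ≈ √(Kb·C₀) = 3.79 × 10^-6 M.
pOH = 5.42, so pH = 14.00 − pOH = 8.58

pH = 8.58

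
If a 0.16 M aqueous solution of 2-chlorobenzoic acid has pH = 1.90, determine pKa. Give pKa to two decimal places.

pKa = 2.97

[H+] = 10^(-1.90) = 1.26 × 10^-2 M
At equilibrium [HA] = 0.16 − 1.26 × 10^-2 = 1.47 × 10^-1 M
Ka = [H+][A-]/[HA] = (1.26 × 10^-2)² / 1.47 × 10^-1 = 1.08 × 10^-3
pKa = -log(1.08 × 10^-3) = 2.97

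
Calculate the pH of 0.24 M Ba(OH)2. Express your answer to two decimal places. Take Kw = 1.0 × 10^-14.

pH = 13.68

Ba(OH)2 is a strong base (each formula unit releases 2 OH-); [OH-] = 0.48 M.
pOH = -log(0.48) = 0.32
pH = 14.00 - 0.32 = 13.68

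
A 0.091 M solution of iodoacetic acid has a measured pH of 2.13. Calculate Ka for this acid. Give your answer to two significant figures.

[H+] = 10^(-2.13) = 7.41 × 10^-3 M
At equilibrium [HA] = 0.091 − 7.41 × 10^-3 = 8.36 × 10^-2 M
Ka = [H+][A-]/[HA] = (7.41 × 10^-3)² / 8.36 × 10^-2 = 6.6 × 10^-4

Ka = 6.6 × 10^-4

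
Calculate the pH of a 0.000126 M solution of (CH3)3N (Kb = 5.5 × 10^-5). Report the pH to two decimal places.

pH = 9.78

(CH3)3N + H2O ⇌ (CH3)3NH+ + OH-
Kb = [OH-]²/(0.000126 − [OH-]) = 5.5 × 10^-5
[OH-] is not negligible relative to C₀; solve [OH-]² + 5.5e-05·[OH-] − 6.93e-09 = 0.
[OH-] = (−Kb + √(Kb² + 4·Kb·C₀))/2 = 6.02 × 10^-5 M
pOH = −log(6.02 × 10^-5) = 4.22; pH = 14.00 − 4.22 = 9.78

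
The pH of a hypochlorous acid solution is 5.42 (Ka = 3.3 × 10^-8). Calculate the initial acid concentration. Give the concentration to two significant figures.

[H+] = 10^(-5.42) = 3.80 × 10^-6 M = x
Ka = x²/(C₀ − x) ⇒ C₀ = x + x²/Ka
C₀ = 3.80 × 10^-6 + (3.80 × 10^-6)²/(3.3 × 10^-8) = 4.41 × 10^-4 M

C₀ = 4.4 × 10^-4 M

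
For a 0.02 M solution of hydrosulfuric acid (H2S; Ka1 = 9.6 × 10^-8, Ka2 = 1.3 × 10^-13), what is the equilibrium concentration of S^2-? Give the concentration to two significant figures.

1.3 × 10^-13 M

First ionization gives [H+] ≈ [HS-] = 4.38 × 10^-5 M.
Second step: Ka2 = [H+][S^2-]/[HS-] ≈ [S^2-] (since [H+] ≈ [HS-]).
So [S^2-] ≈ Ka2.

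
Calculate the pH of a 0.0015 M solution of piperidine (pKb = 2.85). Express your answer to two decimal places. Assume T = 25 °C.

pH = 10.96

C5H10NH + H2O ⇌ C5H10NH2+ + OH-
Kb = 10^(−2.85) = 1.41 × 10^-3
From the ICE table, Kb = [OH-]²/(0.0015 − [OH-]) = 1.41 × 10^-3.
[OH-] is not negligible relative to C₀; solve [OH-]² + 0.00141·[OH-] − 2.12e-06 = 0.
[OH-] = (−Kb + √(Kb² + 4·Kb·C₀))/2 = 9.11 × 10^-4 M
pOH = −log(9.11 × 10^-4) = 3.04; pH = 14.00 − 3.04 = 10.96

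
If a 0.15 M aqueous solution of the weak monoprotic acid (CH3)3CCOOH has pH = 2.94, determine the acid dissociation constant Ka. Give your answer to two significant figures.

[H+] = 10^(-2.94) = 1.15 × 10^-3 M
At equilibrium [HA] = 0.15 − 1.15 × 10^-3 = 1.49 × 10^-1 M
Ka = [H+][A-]/[HA] = (1.15 × 10^-3)² / 1.49 × 10^-1 = 8.9 × 10^-6

Ka = 8.9 × 10^-6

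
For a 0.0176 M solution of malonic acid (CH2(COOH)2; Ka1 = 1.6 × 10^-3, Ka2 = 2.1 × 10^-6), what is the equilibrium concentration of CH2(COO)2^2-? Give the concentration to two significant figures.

First ionization gives [H+] ≈ [CH2(COOH)COO-] = 4.57 × 10^-3 M.
Second step: Ka2 = [H+][CH2(COO)2^2-]/[CH2(COOH)COO-] ≈ [CH2(COO)2^2-] (since [H+] ≈ [CH2(COOH)COO-]).
So [CH2(COO)2^2-] ≈ Ka2.

2.1 × 10^-6 M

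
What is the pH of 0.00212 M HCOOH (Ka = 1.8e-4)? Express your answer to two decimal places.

HCOOH ⇌ HCOO- + H+
From the ICE table, Ka = [H+]²/(0.00212 − [H+]) = 1.8 × 10^-4.
[H+] is not negligible relative to C₀; solve [H+]² + 0.00018·[H+] − 3.82e-07 = 0.
[H+] = [−0.00018 + √(0.00018² + 1.53e-06)]/2 = 5.34 × 10^-4 M
pH = −log[H+] = −log(5.34 × 10^-4) = 3.27

pH = 3.27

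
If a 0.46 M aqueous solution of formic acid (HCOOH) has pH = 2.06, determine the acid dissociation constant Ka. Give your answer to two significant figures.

Ka = 1.7 × 10^-4

[H+] = 10^(-2.06) = 8.71 × 10^-3 M
At equilibrium [HA] = 0.46 − 8.71 × 10^-3 = 4.51 × 10^-1 M
Ka = [H+][A-]/[HA] = (8.71 × 10^-3)² / 4.51 × 10^-1 = 1.7 × 10^-4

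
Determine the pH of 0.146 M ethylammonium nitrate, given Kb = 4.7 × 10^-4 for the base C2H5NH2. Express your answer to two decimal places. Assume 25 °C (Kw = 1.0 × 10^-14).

C2H5NH3+ is the conjugate acid of the weak base C2H5NH2.
Ka = Kw/Kb = 1.0×10^-14 / 4.7 × 10^-4 = 2.13 × 10^-11
Let x = [H+] at equilibrium. Ka = x²/(0.146 − x).
Assume x ≪ 0.146: x ≈ √(2.13 × 10^-11 × 0.146) = 1.76 × 10^-6 M
Check: 0.0012% ionized — well under 5%, approximation valid.
pH = −log[H+] = −log(1.76 × 10^-6) = 5.75

pH = 5.75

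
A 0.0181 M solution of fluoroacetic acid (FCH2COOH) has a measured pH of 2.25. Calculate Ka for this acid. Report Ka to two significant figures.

[H+] = 10^(-2.25) = 5.62 × 10^-3 M
At equilibrium [HA] = 0.0181 − 5.62 × 10^-3 = 1.25 × 10^-2 M
Ka = [H+][A-]/[HA] = (5.62 × 10^-3)² / 1.25 × 10^-2 = 2.5 × 10^-3

Ka = 2.5 × 10^-3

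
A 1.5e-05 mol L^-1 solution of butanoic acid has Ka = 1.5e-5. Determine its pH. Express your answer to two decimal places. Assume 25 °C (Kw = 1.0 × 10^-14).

CH3(CH2)2COOH ⇌ CH3(CH2)2COO- + H+
Ka = x²/(1.5e-05 − x) = 1.5 × 10^-5
The 5% rule fails; solving x² + Ka·x − Ka·C₀ = 0 exactly:
x = (−Ka + √(Ka² + 4·Ka·C₀))/2 = 9.27 × 10^-6 M
pH = −log[H+] = −log(9.27 × 10^-6) = 5.03

pH = 5.03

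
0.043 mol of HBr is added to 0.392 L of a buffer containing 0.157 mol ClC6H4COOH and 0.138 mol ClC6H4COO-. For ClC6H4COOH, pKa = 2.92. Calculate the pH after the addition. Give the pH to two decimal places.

pH = 2.60

After neutralization: n(ClC6H4COOH) = 0.2 mol, n(ClC6H4COO-) = 0.095 mol.
pH = pKa + log(n_ClC6H4COO-/n_ClC6H4COOH) = 2.92 + log(0.095/0.2) = 2.92 + (-0.323)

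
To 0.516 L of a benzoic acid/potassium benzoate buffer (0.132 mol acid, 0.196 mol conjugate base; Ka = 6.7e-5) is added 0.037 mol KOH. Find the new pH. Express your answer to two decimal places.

OH- converts C6H5COOH to C6H5COO-: C6H5COOH → 0.095 mol, C6H5COO- → 0.233 mol.
pKa = −log(6.7 × 10^-5) = 4.174
Henderson–Hasselbalch with mole ratio 0.233/0.095: pH = 4.174 + (+0.390)

pH = 4.56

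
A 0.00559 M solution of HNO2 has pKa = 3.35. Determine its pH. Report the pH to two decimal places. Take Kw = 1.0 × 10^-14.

HNO2 ⇌ NO2- + H+
Ka = 10^(−3.35) = 4.47 × 10^-4
Ka = [H+]²/(0.00559 − [H+]) = 4.47 × 10^-4
Here C₀/Ka ≈ 12.5, so the small-[H+] approximation fails. Use the quadratic:
[H+] = (−Ka + √(Ka² + 4·Ka·C₀))/2 = 1.37 × 10^-3 M
pH = −log[H+] = −log(1.37 × 10^-3) = 2.86

pH = 2.86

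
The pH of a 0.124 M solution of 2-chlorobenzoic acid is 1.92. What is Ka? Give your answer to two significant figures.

Ka = 1.3 × 10^-3

[H+] = 10^(-1.92) = 1.20 × 10^-2 M
At equilibrium [HA] = 0.124 − 1.20 × 10^-2 = 1.12 × 10^-1 M
Ka = [H+][A-]/[HA] = (1.20 × 10^-2)² / 1.12 × 10^-1 = 1.3 × 10^-3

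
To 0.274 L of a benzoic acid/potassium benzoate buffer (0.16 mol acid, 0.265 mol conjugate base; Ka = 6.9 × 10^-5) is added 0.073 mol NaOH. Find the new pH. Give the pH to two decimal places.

pH = 4.75

OH- converts C6H5COOH to C6H5COO-: C6H5COOH → 0.087 mol, C6H5COO- → 0.338 mol.
pKa = −log(6.9 × 10^-5) = 4.161
pH = pKa + log([A⁻]/[HA]) = 4.161 + log(0.338/0.087) = 4.161 +0.589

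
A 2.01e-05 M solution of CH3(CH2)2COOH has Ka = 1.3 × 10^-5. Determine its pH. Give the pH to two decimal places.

pH = 4.96

CH3(CH2)2COOH ⇌ CH3(CH2)2COO- + H+
From the ICE table, Ka = x²/(2.01e-05 − x) = 1.3 × 10^-5.
Here C₀/Ka ≈ 1.55, so the small-x approximation fails. Use the quadratic:
x = [−1.3e-05 + √(1.3e-05² + 1.05e-09)]/2 = 1.09 × 10^-5 M
pH = −log(1.09 × 10^-5) = 4.96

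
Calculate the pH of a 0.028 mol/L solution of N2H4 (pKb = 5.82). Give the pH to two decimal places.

pH = 10.31

N2H4 + H2O ⇌ N2H5+ + OH-
Kb = 10^(−5.82) = 1.51 × 10^-6
Kb = [OH-]²/(0.028 − [OH-]) = 1.51 × 10^-6
Neglecting [OH-] in the denominator: [OH-] = √(1.51 × 10^-6 × 0.028) = 2.06 × 10^-4 M
Check: 0.73% ionized — well under 5%, approximation valid.
pOH = 3.69, so pH = 14.00 − pOH = 10.31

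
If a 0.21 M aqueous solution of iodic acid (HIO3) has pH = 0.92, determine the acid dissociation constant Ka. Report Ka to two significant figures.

Ka = 1.6 × 10^-1

[H+] = 10^(-0.92) = 1.20 × 10^-1 M
At equilibrium [HA] = 0.21 − 1.20 × 10^-1 = 9.00 × 10^-2 M
Ka = [H+][A-]/[HA] = (1.20 × 10^-1)² / 9.00 × 10^-2 = 1.6 × 10^-1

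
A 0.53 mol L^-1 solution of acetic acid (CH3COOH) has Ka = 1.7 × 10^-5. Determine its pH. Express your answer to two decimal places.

CH3COOH ⇌ CH3COO- + H+
From the ICE table, Ka = [H+]²/(0.53 − [H+]) = 1.7 × 10^-5.
Neglecting [H+] in the denominator: [H+] = √(1.7 × 10^-5 × 0.53) = 3.00 × 10^-3 M
([H+]/C₀ = 0.57% < 5%, so the approximation holds.)
pH = −log(3.00 × 10^-3) = 2.52

pH = 2.52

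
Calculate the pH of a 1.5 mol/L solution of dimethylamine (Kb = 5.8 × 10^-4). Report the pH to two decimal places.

pH = 12.47

(CH3)2NH + H2O ⇌ (CH3)2NH2+ + OH-
Kb = x²/(1.5 − x) = 5.8 × 10^-4
Assume x ≪ 1.5: x ≈ √(5.8 × 10^-4 × 1.5) = 2.95 × 10^-2 M
(x/C₀ = 2% < 5%, so the approximation holds.)
pOH = 1.53, so pH = 14.00 − pOH = 12.47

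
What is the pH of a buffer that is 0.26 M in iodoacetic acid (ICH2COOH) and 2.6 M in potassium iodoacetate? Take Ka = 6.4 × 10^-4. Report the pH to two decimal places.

pKa = −log(6.4 × 10^-4) = 3.194
pH = pKa + log([A⁻]/[HA]) = 3.194 + log(2.6/0.26)
pH = 3.194 + (+1.000) = 4.19

pH = 4.19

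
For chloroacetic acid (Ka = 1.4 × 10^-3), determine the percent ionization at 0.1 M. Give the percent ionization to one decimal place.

11.2%

ClCH2COOH ⇌ ClCH2COO- + H+; let x = [H+] at equilibrium.
Solve x² + 0.0014x − 0.00014 = 0 → x = 1.12 × 10^-2 M
% ionization = x/C₀ × 100% = 1.12 × 10^-2/0.1 × 100% = 11.2%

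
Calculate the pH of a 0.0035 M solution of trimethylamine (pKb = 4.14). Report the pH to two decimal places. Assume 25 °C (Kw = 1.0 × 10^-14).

(CH3)3N + H2O ⇌ (CH3)3NH+ + OH-
Kb = 10^(−4.14) = 7.24 × 10^-5
Let x = [OH-] at equilibrium. Kb = x²/(0.0035 − x).
The 5% rule fails; solving x² + Kb·x − Kb·C₀ = 0 exactly:
x = (−Kb + √(Kb² + 4·Kb·C₀))/2 = 4.68 × 10^-4 M
pOH = −log(4.68 × 10^-4) = 3.33; pH = 14.00 − 3.33 = 10.67

pH = 10.67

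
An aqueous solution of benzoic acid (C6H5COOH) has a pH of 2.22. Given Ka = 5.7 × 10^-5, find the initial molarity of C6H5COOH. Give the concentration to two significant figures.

[H+] = 10^(-2.22) = 6.03 × 10^-3 M = x
Ka = x²/(C₀ − x) ⇒ C₀ = x + x²/Ka
C₀ = 6.03 × 10^-3 + (6.03 × 10^-3)²/(5.7 × 10^-5) = 6.44 × 10^-1 M

C₀ = 6.4 × 10^-1 M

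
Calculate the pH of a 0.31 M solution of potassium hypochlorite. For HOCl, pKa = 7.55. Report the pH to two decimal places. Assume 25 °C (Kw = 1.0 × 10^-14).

OCl- is the conjugate base of the weak acid HOCl.
Ka = 10^(−7.55) = 2.82 × 10^-8
Kb = Kw/Ka = 1.0×10^-14 / 2.82 × 10^-8 = 3.55 × 10^-7
Kb = [OH-]²/(0.31 − [OH-]) = 3.55 × 10^-7
Neglecting [OH-] in the denominator: [OH-] = √(3.55 × 10^-7 × 0.31) = 3.32 × 10^-4 M
([OH-]/C₀ = 0.11% < 5%, so the approximation holds.)
pOH = −log(3.32 × 10^-4) = 3.48; pH = 14.00 − 3.48 = 10.52

pH = 10.52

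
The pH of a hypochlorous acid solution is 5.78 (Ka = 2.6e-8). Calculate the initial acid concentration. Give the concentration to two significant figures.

C₀ = 1.1 × 10^-4 M

[H+] = 10^(-5.78) = 1.66 × 10^-6 M = x
Ka = x²/(C₀ − x) ⇒ C₀ = x + x²/Ka
C₀ = 1.66 × 10^-6 + (1.66 × 10^-6)²/(2.6 × 10^-8) = 1.08 × 10^-4 M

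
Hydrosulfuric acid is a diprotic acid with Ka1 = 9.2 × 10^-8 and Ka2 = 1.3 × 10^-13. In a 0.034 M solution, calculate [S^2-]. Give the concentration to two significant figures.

1.3 × 10^-13 M

First ionization gives [H+] ≈ [HS-] = 5.59 × 10^-5 M.
Second step: Ka2 = [H+][S^2-]/[HS-] ≈ [S^2-] (since [H+] ≈ [HS-]).
So [S^2-] ≈ Ka2.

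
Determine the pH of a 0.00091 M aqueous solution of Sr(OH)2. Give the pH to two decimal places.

pH = 11.26

Sr(OH)2 is a strong base (each formula unit releases 2 OH-); [OH-] = 0.00182 M.
pOH = -log(0.00182) = 2.74
pH = 14.00 - 2.74 = 11.26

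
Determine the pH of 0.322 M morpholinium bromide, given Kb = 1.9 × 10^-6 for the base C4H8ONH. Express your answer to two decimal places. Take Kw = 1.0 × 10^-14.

pH = 4.39

C4H8ONH2+ is the conjugate acid of the weak base C4H8ONH.
Ka = Kw/Kb = 1.0×10^-14 / 1.9 × 10^-6 = 5.26 × 10^-9
From the ICE table, Ka = [H+]²/(0.322 − [H+]) = 5.26 × 10^-9.
Assume [H+] ≪ 0.322: [H+] ≈ √(5.26 × 10^-9 × 0.322) = 4.12 × 10^-5 M
pH = −log(4.12 × 10^-5) = 4.39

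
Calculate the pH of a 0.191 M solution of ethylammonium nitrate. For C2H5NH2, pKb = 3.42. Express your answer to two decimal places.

pH = 5.65

C2H5NH3+ is the conjugate acid of the weak base C2H5NH2.
Kb = 10^(−3.42) = 3.80 × 10^-4
Ka = Kw/Kb = 1.0×10^-14 / 3.80 × 10^-4 = 2.63 × 10^-11
Ka = x²/(0.191 − x) = 2.63 × 10^-11
Since Ka ≪ C₀, x ≈ √(Ka·C₀) = 2.24 × 10^-6 M.
pH = −log[H+] = −log(2.24 × 10^-6) = 5.65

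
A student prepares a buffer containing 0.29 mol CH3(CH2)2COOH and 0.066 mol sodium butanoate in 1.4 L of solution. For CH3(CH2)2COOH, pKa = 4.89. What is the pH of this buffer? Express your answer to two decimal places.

pH = 4.25

pH = pKa + log([A⁻]/[HA]) = 4.89 + log(0.066/0.29)
pH = 4.89 + (-0.643) = 4.25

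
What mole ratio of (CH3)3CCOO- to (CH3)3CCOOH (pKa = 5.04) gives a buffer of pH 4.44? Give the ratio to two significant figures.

ratio = 0.25

pH = pKa + log(r) ⇒ log(r) = 4.44 − 5.04 = -0.60
r = [(CH3)3CCOO-]/[(CH3)3CCOOH] = 10^(-0.60) = 0.251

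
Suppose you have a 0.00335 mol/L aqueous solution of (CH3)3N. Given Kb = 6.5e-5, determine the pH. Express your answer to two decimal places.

pH = 10.64

(CH3)3N + H2O ⇌ (CH3)3NH+ + OH-
Kb = [OH-]²/(0.00335 − [OH-]) = 6.5 × 10^-5
[OH-] is not negligible relative to C₀; solve [OH-]² + 6.5e-05·[OH-] − 2.18e-07 = 0.
[OH-] = (−Kb + √(Kb² + 4·Kb·C₀))/2 = 4.35 × 10^-4 M
pOH = −log(4.35 × 10^-4) = 3.36; pH = 14.00 − 3.36 = 10.64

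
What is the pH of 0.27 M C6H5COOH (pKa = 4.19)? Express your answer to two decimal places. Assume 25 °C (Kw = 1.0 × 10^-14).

pH = 2.38

C6H5COOH ⇌ C6H5COO- + H+
Ka = 10^(−4.19) = 6.46 × 10^-5
Let x = [H+] at equilibrium. Ka = x²/(0.27 − x).
Neglecting x in the denominator: x = √(6.46 × 10^-5 × 0.27) = 4.18 × 10^-3 M
Check: 1.5% ionized — well under 5%, approximation valid.
pH = −log(4.18 × 10^-3) = 2.38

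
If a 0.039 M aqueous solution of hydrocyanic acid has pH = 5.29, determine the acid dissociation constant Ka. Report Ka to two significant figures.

[H+] = 10^(-5.29) = 5.13 × 10^-6 M
At equilibrium [HA] = 0.039 − 5.13 × 10^-6 = 3.90 × 10^-2 M
Ka = [H+][A-]/[HA] = (5.13 × 10^-6)² / 3.90 × 10^-2 = 6.7 × 10^-10

Ka = 6.7 × 10^-10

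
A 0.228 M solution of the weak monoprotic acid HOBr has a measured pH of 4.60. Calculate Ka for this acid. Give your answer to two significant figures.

Ka = 2.8 × 10^-9

[H+] = 10^(-4.60) = 2.51 × 10^-5 M
At equilibrium [HA] = 0.228 − 2.51 × 10^-5 = 2.28 × 10^-1 M
Ka = [H+][A-]/[HA] = (2.51 × 10^-5)² / 2.28 × 10^-1 = 2.8 × 10^-9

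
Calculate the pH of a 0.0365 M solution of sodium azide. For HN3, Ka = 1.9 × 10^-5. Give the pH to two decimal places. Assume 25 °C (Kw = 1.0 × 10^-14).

N3- is the conjugate base of the weak acid HN3.
Kb = Kw/Ka = 1.0×10^-14 / 1.9 × 10^-5 = 5.26 × 10^-10
From the ICE table, Kb = [OH-]²/(0.0365 − [OH-]) = 5.26 × 10^-10.
Neglecting [OH-] in the denominator: [OH-] = √(5.26 × 10^-10 × 0.0365) = 4.38 × 10^-6 M
pOH = −log(4.38 × 10^-6) = 5.36; pH = 14.00 − 5.36 = 8.64

pH = 8.64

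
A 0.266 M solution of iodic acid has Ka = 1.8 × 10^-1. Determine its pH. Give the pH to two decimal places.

HIO3 ⇌ IO3- + H+
Ka = [H+]²/(0.266 − [H+]) = 1.8 × 10^-1
[H+] is not negligible relative to C₀; solve [H+]² + 0.18·[H+] − 0.0479 = 0.
[H+] = [−0.18 + √(0.18² + 0.192)]/2 = 1.47 × 10^-1 M
pH = −log(1.47 × 10^-1) = 0.83

pH = 0.83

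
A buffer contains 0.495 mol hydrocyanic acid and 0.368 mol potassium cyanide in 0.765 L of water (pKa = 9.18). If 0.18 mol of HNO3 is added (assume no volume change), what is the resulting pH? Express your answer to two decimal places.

pH = 8.62

After neutralization: n(HCN) = 0.675 mol, n(CN-) = 0.188 mol.
Henderson–Hasselbalch with mole ratio 0.188/0.675: pH = 9.18 + (-0.555)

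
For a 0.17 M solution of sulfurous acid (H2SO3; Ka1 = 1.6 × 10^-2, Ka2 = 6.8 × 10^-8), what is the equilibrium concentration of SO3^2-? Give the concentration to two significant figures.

First ionization gives [H+] ≈ [HSO3-] = 4.48 × 10^-2 M.
Second step: Ka2 = [H+][SO3^2-]/[HSO3-] ≈ [SO3^2-] (since [H+] ≈ [HSO3-]).
So [SO3^2-] ≈ Ka2.

6.8 × 10^-8 M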